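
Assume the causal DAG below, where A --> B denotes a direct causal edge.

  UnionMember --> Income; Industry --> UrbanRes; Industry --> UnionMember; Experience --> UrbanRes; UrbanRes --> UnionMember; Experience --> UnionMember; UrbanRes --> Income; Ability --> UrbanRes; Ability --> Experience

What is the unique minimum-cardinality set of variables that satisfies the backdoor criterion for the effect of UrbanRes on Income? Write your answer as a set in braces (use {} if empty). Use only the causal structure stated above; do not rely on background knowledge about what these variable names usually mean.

{Experience, Industry}

Variables eligible for adjustment (non-descendants of UrbanRes, excluding UrbanRes and Income): {Ability, Experience, Industry}.
Backdoor paths from UrbanRes to Income:
  P1: UrbanRes <- Ability -> Experience -> UnionMember -> Income
  P2: UrbanRes <- Industry -> UnionMember -> Income
  P3: UrbanRes <- Experience -> UnionMember -> Income
The empty set is not sufficient: P1 (UrbanRes <- Ability -> Experience -> UnionMember -> Income) has no collider blocking it and no conditioned non-collider, so it is open.
Try {Experience, Industry}:
  P1: blocked at chain node Experience ∈ conditioning set.
  P2: blocked at fork node Industry ∈ conditioning set.
  P3: blocked at fork node Experience ∈ conditioning set.
{Experience, Industry} contains no descendant of UrbanRes and blocks every backdoor path.
Every element of {Experience, Industry} is needed (dropping Experience leaves P1 open; dropping Industry leaves P2 open), so no proper subset is valid.
Among all size-2 subsets of the eligible variables, only {Experience, Industry} blocks every backdoor path, so it is the unique smallest valid adjustment set.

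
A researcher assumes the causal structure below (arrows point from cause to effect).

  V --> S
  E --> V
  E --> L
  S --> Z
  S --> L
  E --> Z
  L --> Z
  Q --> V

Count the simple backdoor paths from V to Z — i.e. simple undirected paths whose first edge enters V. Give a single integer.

3

A backdoor path from V to Z is any simple undirected path whose first edge points into V (i.e. leaves V via a parent).
Parents of V: {E, Q}.
Enumerating:
  P1: V <- E -> L <- S -> Z
  P2: V <- E -> L -> Z
  P3: V <- E -> Z
That exhausts the simple backdoor paths. Count: 3.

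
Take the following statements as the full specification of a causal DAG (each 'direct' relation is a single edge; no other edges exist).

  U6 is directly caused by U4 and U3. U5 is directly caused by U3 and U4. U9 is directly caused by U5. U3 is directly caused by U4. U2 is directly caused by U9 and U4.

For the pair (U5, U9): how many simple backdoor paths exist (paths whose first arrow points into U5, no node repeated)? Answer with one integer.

3

A backdoor path from U5 to U9 is any simple undirected path whose first edge points into U5 (i.e. leaves U5 via a parent).
Parents of U5: {U3, U4}.
Enumerating:
  P1: U5 <- U4 -> U2 <- U9
  P2: U5 <- U3 <- U4 -> U2 <- U9
  P3: U5 <- U3 -> U6 <- U4 -> U2 <- U9
That exhausts the simple backdoor paths. Count: 3.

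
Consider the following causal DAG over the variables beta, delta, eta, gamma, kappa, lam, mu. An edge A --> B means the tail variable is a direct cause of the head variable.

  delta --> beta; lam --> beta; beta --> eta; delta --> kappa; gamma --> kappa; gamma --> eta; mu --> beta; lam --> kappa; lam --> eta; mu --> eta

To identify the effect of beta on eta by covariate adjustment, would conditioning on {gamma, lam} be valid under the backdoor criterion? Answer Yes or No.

Backdoor paths from beta to eta (paths whose first edge points into beta):
  P1: beta <- delta -> kappa <- lam -> eta
  P2: beta <- delta -> kappa <- gamma -> eta
  P3: beta <- lam -> eta
  P4: beta <- lam -> kappa <- gamma -> eta
  P5: beta <- mu -> eta
Condition 1 (no descendant of beta in the set): holds — descendants of beta are {eta}; none are in {gamma, lam}.
Condition 2 (every backdoor path blocked by {gamma, lam}):
  P1: blocked at collider kappa (neither it nor any descendant is in the conditioning set).
  P2: blocked at collider kappa (neither it nor any descendant is in the conditioning set).
  P3: blocked at fork node lam ∈ conditioning set.
  P4: blocked at fork node lam ∈ conditioning set.
  P5: open — no interior node is in the conditioning set.
{gamma, lam} does not satisfy the backdoor criterion.

No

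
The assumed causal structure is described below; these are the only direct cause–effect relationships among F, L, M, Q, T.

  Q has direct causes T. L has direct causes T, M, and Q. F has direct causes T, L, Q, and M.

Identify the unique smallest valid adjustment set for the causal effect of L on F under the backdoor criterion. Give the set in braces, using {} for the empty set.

{M, Q, T}

Variables eligible for adjustment (non-descendants of L, excluding L and F): {M, Q, T}.
Backdoor paths from L to F:
  P1: L <- T -> Q -> F
  P2: L <- T -> F
  P3: L <- Q <- T -> F
  P4: L <- Q -> F
  P5: L <- M -> F
The empty set is not sufficient: P1 (L <- T -> Q -> F) has no collider blocking it and no conditioned non-collider, so it is open.
Try {M, Q, T}:
  P1: blocked at fork node T ∈ conditioning set.
  P2: blocked at fork node T ∈ conditioning set.
  P3: blocked at chain node Q ∈ conditioning set.
  P4: blocked at fork node Q ∈ conditioning set.
  P5: blocked at fork node M ∈ conditioning set.
{M, Q, T} contains no descendant of L and blocks every backdoor path.
Every element of {M, Q, T} is needed (dropping M leaves P5 open; dropping Q leaves P4 open; dropping T leaves P2 open), so no proper subset is valid.
Among all size-3 subsets of the eligible variables, only {M, Q, T} blocks every backdoor path, so it is the unique smallest valid adjustment set.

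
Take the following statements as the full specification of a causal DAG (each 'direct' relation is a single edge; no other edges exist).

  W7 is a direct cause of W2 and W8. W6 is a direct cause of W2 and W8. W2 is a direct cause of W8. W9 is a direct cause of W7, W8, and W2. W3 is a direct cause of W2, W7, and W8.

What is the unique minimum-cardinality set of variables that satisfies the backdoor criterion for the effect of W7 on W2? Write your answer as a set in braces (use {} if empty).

{W3, W9}

Variables eligible for adjustment (non-descendants of W7, excluding W7 and W2): {W3, W6, W9}.
Backdoor paths from W7 to W2:
  P1: W7 <- W3 -> W2
  P2: W7 <- W3 -> W8 <- W9 -> W2
  P3: W7 <- W3 -> W8 <- W6 -> W2
  P4: W7 <- W3 -> W8 <- W2
  P5: W7 <- W9 -> W2
  P6: W7 <- W9 -> W8 <- W3 -> W2
  P7: W7 <- W9 -> W8 <- W6 -> W2
  P8: W7 <- W9 -> W8 <- W2
The empty set is not sufficient: P1 (W7 <- W3 -> W2) has no collider blocking it and no conditioned non-collider, so it is open.
Try {W3, W9}:
  P1: blocked at fork node W3 ∈ conditioning set.
  P2: blocked at fork node W3 ∈ conditioning set.
  P3: blocked at fork node W3 ∈ conditioning set.
  P4: blocked at fork node W3 ∈ conditioning set.
  P5: blocked at fork node W9 ∈ conditioning set.
  P6: blocked at fork node W9 ∈ conditioning set.
  P7: blocked at fork node W9 ∈ conditioning set.
  P8: blocked at fork node W9 ∈ conditioning set.
{W3, W9} contains no descendant of W7 and blocks every backdoor path.
Every element of {W3, W9} is needed (dropping W3 leaves P1 open; dropping W9 leaves P5 open), so no proper subset is valid.
Among all size-2 subsets of the eligible variables, only {W3, W9} blocks every backdoor path, so it is the unique smallest valid adjustment set.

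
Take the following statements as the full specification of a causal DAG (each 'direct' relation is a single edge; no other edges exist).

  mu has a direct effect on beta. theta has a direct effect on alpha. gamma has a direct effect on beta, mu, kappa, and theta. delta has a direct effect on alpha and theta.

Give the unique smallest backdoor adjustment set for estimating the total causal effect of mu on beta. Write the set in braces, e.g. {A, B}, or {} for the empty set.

Variables eligible for adjustment (non-descendants of mu, excluding mu and beta): {alpha, delta, gamma, kappa, theta}.
Backdoor paths from mu to beta:
  P1: mu <- gamma -> beta
The empty set is not sufficient: P1 (mu <- gamma -> beta) has no collider blocking it and no conditioned non-collider, so it is open.
Try {gamma}:
  P1: blocked at fork node gamma ∈ conditioning set.
{gamma} contains no descendant of mu and blocks every backdoor path.
No other singleton works — e.g. {delta} leaves P1 open — so {gamma} is the unique smallest valid adjustment set.

{gamma}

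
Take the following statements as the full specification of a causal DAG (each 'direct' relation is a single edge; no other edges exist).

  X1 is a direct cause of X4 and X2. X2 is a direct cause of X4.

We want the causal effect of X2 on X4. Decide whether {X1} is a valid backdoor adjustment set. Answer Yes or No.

Yes

Backdoor paths from X2 to X4 (paths whose first edge points into X2):
  P1: X2 <- X1 -> X4
Condition 1 (no descendant of X2 in the set): holds — descendants of X2 are {X4}; none are in {X1}.
Condition 2 (every backdoor path blocked by {X1}):
  P1: blocked at fork node X1 ∈ conditioning set.
{X1} satisfies the backdoor criterion.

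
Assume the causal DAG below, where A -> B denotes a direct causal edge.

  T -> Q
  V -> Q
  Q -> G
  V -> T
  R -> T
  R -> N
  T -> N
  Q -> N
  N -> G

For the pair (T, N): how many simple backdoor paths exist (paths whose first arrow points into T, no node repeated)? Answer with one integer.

3

A backdoor path from T to N is any simple undirected path whose first edge points into T (i.e. leaves T via a parent).
Parents of T: {R, V}.
Enumerating:
  P1: T <- V -> Q -> N
  P2: T <- V -> Q -> G <- N
  P3: T <- R -> N
That exhausts the simple backdoor paths. Count: 3.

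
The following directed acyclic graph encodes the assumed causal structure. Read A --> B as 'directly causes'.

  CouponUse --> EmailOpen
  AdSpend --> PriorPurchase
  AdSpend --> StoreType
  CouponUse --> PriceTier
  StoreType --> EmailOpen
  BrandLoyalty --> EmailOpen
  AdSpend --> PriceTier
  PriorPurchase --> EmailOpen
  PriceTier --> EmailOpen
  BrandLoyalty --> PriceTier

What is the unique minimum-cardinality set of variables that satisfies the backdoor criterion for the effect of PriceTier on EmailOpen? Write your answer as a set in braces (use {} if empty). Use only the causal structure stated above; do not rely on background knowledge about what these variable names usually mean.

{AdSpend, BrandLoyalty, CouponUse}

Variables eligible for adjustment (non-descendants of PriceTier, excluding PriceTier and EmailOpen): {AdSpend, BrandLoyalty, CouponUse, PriorPurchase, StoreType}.
Backdoor paths from PriceTier to EmailOpen:
  P1: PriceTier <- BrandLoyalty -> EmailOpen
  P2: PriceTier <- AdSpend -> StoreType -> EmailOpen
  P3: PriceTier <- AdSpend -> PriorPurchase -> EmailOpen
  P4: PriceTier <- CouponUse -> EmailOpen
The empty set is not sufficient: P1 (PriceTier <- BrandLoyalty -> EmailOpen) has no collider blocking it and no conditioned non-collider, so it is open.
Try {AdSpend, BrandLoyalty, CouponUse}:
  P1: blocked at fork node BrandLoyalty ∈ conditioning set.
  P2: blocked at fork node AdSpend ∈ conditioning set.
  P3: blocked at fork node AdSpend ∈ conditioning set.
  P4: blocked at fork node CouponUse ∈ conditioning set.
{AdSpend, BrandLoyalty, CouponUse} contains no descendant of PriceTier and blocks every backdoor path.
Every element of {AdSpend, BrandLoyalty, CouponUse} is needed (dropping AdSpend leaves P2 open; dropping BrandLoyalty leaves P1 open; dropping CouponUse leaves P4 open), so no proper subset is valid.
Among all size-3 subsets of the eligible variables, only {AdSpend, BrandLoyalty, CouponUse} blocks every backdoor path, so it is the unique smallest valid adjustment set.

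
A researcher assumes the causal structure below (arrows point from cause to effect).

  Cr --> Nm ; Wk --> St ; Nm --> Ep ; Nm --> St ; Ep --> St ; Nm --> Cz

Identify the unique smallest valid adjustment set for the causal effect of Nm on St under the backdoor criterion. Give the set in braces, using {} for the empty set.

Variables eligible for adjustment (non-descendants of Nm, excluding Nm and St): {Cr, Wk}.
Backdoor paths from Nm to St:
  (none)
With no backdoor paths the empty set already satisfies the criterion, and it is trivially minimal.

{}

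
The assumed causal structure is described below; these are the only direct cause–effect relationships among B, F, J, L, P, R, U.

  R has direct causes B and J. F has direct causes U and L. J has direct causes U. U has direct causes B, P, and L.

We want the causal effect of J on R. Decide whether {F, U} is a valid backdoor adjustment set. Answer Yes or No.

Yes

Backdoor paths from J to R (paths whose first edge points into J):
  P1: J <- U <- B -> R
Condition 1 (no descendant of J in the set): holds — descendants of J are {R}; none are in {F, U}.
Condition 2 (every backdoor path blocked by {F, U}):
  P1: blocked at chain node U ∈ conditioning set.
{F, U} satisfies the backdoor criterion.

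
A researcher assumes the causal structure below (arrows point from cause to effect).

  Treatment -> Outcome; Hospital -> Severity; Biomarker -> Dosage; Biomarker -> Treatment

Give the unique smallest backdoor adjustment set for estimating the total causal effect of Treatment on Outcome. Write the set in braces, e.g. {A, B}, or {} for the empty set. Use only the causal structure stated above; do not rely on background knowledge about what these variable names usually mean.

Variables eligible for adjustment (non-descendants of Treatment, excluding Treatment and Outcome): {Biomarker, Dosage, Hospital, Severity}.
Backdoor paths from Treatment to Outcome:
  (none)
With no backdoor paths the empty set already satisfies the criterion, and it is trivially minimal.

{}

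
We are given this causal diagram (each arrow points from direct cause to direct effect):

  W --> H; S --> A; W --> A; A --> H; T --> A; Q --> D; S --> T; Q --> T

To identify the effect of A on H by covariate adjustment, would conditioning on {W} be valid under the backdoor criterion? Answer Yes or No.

Backdoor paths from A to H (paths whose first edge points into A):
  P1: A <- W -> H
Condition 1 (no descendant of A in the set): holds — descendants of A are {H}; none are in {W}.
Condition 2 (every backdoor path blocked by {W}):
  P1: blocked at fork node W ∈ conditioning set.
{W} satisfies the backdoor criterion.

Yes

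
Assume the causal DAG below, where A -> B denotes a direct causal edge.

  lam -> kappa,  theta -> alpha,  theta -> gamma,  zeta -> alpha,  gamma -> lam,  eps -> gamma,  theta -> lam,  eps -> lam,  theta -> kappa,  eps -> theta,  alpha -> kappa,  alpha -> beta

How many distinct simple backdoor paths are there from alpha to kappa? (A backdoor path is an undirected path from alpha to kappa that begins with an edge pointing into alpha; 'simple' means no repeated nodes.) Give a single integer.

6

A backdoor path from alpha to kappa is any simple undirected path whose first edge points into alpha (i.e. leaves alpha via a parent).
Parents of alpha: {theta, zeta}.
Enumerating:
  P1: alpha <- theta <- eps -> gamma -> lam -> kappa
  P2: alpha <- theta <- eps -> lam -> kappa
  P3: alpha <- theta -> gamma <- eps -> lam -> kappa
  P4: alpha <- theta -> gamma -> lam -> kappa
  P5: alpha <- theta -> lam -> kappa
  P6: alpha <- theta -> kappa
That exhausts the simple backdoor paths. Count: 6.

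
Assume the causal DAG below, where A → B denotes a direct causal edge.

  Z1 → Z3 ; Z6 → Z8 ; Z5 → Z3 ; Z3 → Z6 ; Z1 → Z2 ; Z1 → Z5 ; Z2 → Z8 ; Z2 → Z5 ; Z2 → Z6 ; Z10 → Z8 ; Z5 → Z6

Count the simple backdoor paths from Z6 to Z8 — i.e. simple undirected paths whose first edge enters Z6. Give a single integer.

A backdoor path from Z6 to Z8 is any simple undirected path whose first edge points into Z6 (i.e. leaves Z6 via a parent).
Parents of Z6: {Z2, Z3, Z5}.
Enumerating:
  P1: Z6 <- Z2 -> Z8
  P2: Z6 <- Z5 <- Z1 -> Z2 -> Z8
  P3: Z6 <- Z5 <- Z2 -> Z8
  P4: Z6 <- Z5 -> Z3 <- Z1 -> Z2 -> Z8
  P5: Z6 <- Z3 <- Z1 -> Z2 -> Z8
  P6: Z6 <- Z3 <- Z1 -> Z5 <- Z2 -> Z8
  P7: Z6 <- Z3 <- Z5 <- Z1 -> Z2 -> Z8
  P8: Z6 <- Z3 <- Z5 <- Z2 -> Z8
That exhausts the simple backdoor paths. Count: 8.

8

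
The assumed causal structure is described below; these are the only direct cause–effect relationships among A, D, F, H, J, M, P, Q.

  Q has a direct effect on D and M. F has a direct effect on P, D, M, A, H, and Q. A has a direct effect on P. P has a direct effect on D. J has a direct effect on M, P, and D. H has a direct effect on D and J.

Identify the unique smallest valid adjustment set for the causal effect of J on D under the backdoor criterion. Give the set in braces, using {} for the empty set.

{H}

Variables eligible for adjustment (non-descendants of J, excluding J and D): {A, F, H, Q}.
Backdoor paths from J to D:
  P1: J <- H <- F -> Q -> D
  P2: J <- H <- F -> A -> P -> D
  P3: J <- H <- F -> P -> D
  P4: J <- H <- F -> M <- Q -> D
  P5: J <- H <- F -> D
  P6: J <- H -> D
The empty set is not sufficient: P1 (J <- H <- F -> Q -> D) has no collider blocking it and no conditioned non-collider, so it is open.
Try {H}:
  P1: blocked at chain node H ∈ conditioning set.
  P2: blocked at chain node H ∈ conditioning set.
  P3: blocked at chain node H ∈ conditioning set.
  P4: blocked at chain node H ∈ conditioning set.
  P5: blocked at chain node H ∈ conditioning set.
  P6: blocked at fork node H ∈ conditioning set.
{H} contains no descendant of J and blocks every backdoor path.
No other singleton works — e.g. {F} leaves P6 open — so {H} is the unique smallest valid adjustment set.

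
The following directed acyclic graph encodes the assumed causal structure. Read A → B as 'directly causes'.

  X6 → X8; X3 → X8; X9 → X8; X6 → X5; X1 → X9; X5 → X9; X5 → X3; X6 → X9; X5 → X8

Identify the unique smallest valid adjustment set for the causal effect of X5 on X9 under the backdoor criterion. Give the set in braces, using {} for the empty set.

{X6}

Variables eligible for adjustment (non-descendants of X5, excluding X5 and X9): {X1, X6}.
Backdoor paths from X5 to X9:
  P1: X5 <- X6 -> X9
  P2: X5 <- X6 -> X8 <- X9
The empty set is not sufficient: P1 (X5 <- X6 -> X9) has no collider blocking it and no conditioned non-collider, so it is open.
Try {X6}:
  P1: blocked at fork node X6 ∈ conditioning set.
  P2: blocked at fork node X6 ∈ conditioning set.
{X6} contains no descendant of X5 and blocks every backdoor path.
No other singleton works — e.g. {X1} leaves P1 open — so {X6} is the unique smallest valid adjustment set.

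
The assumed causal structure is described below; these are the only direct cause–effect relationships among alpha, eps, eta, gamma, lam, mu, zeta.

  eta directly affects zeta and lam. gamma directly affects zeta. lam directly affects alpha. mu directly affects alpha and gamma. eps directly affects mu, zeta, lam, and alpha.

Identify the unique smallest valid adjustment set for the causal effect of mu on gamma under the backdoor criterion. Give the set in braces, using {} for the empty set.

Variables eligible for adjustment (non-descendants of mu, excluding mu and gamma): {eps, eta, lam}.
Backdoor paths from mu to gamma:
  P1: mu <- eps -> lam <- eta -> zeta <- gamma
  P2: mu <- eps -> alpha <- lam <- eta -> zeta <- gamma
  P3: mu <- eps -> zeta <- gamma
Each backdoor path contains an unconditioned collider, so every path is already blocked with the empty conditioning set:
  P1: blocked at collider lam (neither it nor any descendant is in the conditioning set).
  P2: blocked at collider alpha (neither it nor any descendant is in the conditioning set).
  P3: blocked at collider zeta (neither it nor any descendant is in the conditioning set).
The empty set is therefore the unique smallest valid set.

{}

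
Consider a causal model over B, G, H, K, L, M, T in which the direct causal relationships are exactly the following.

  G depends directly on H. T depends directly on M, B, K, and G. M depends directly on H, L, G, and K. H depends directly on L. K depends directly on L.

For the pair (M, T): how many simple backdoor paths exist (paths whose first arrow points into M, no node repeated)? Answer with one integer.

8

A backdoor path from M to T is any simple undirected path whose first edge points into M (i.e. leaves M via a parent).
Parents of M: {G, H, K, L}.
Enumerating:
  P1: M <- L -> H -> G -> T
  P2: M <- L -> K -> T
  P3: M <- H <- L -> K -> T
  P4: M <- H -> G -> T
  P5: M <- K <- L -> H -> G -> T
  P6: M <- K -> T
  P7: M <- G <- H <- L -> K -> T
  P8: M <- G -> T
That exhausts the simple backdoor paths. Count: 8.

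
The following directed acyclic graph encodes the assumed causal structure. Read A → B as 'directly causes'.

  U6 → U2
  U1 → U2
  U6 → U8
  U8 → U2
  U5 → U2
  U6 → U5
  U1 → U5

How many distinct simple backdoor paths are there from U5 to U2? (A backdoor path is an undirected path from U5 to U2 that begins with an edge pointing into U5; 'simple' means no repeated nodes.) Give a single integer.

3

A backdoor path from U5 to U2 is any simple undirected path whose first edge points into U5 (i.e. leaves U5 via a parent).
Parents of U5: {U1, U6}.
Enumerating:
  P1: U5 <- U1 -> U2
  P2: U5 <- U6 -> U8 -> U2
  P3: U5 <- U6 -> U2
That exhausts the simple backdoor paths. Count: 3.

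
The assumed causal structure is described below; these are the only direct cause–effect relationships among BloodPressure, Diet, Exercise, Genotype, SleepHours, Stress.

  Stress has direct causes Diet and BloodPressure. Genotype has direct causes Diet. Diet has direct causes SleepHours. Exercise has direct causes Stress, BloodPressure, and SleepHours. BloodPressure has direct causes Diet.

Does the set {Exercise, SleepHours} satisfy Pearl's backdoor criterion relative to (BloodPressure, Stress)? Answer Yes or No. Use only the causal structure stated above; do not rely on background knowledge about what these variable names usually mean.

Backdoor paths from BloodPressure to Stress (paths whose first edge points into BloodPressure):
  P1: BloodPressure <- Diet <- SleepHours -> Exercise <- Stress
  P2: BloodPressure <- Diet -> Stress
Condition 1 (no descendant of BloodPressure in the set): FAILS — Exercise is a descendant of BloodPressure.
Condition 2 (every backdoor path blocked by {Exercise, SleepHours}):
  P1: blocked at fork node SleepHours ∈ conditioning set.
  P2: open — no interior node is in the conditioning set.
{Exercise, SleepHours} does not satisfy the backdoor criterion.

No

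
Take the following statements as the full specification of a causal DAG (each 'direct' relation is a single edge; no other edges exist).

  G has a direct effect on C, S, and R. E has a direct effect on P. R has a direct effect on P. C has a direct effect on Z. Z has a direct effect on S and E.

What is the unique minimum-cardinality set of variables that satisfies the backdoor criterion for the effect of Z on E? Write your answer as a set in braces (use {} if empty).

{}

Variables eligible for adjustment (non-descendants of Z, excluding Z and E): {C, G, R}.
Backdoor paths from Z to E:
  P1: Z <- C <- G -> R -> P <- E
Each backdoor path contains an unconditioned collider, so every path is already blocked with the empty conditioning set:
  P1: blocked at collider P (neither it nor any descendant is in the conditioning set).
The empty set is therefore the unique smallest valid set.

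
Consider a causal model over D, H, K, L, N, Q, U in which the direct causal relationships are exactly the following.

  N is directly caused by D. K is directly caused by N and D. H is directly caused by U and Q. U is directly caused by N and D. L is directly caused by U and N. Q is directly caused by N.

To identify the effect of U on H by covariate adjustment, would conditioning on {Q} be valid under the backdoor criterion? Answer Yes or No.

Yes

Backdoor paths from U to H (paths whose first edge points into U):
  P1: U <- D -> N -> Q -> H
  P2: U <- D -> K <- N -> Q -> H
  P3: U <- N -> Q -> H
Condition 1 (no descendant of U in the set): holds — descendants of U are {H, L}; none are in {Q}.
Condition 2 (every backdoor path blocked by {Q}):
  P1: blocked at chain node Q ∈ conditioning set.
  P2: blocked at collider K (neither it nor any descendant is in the conditioning set).
  P3: blocked at chain node Q ∈ conditioning set.
{Q} satisfies the backdoor criterion.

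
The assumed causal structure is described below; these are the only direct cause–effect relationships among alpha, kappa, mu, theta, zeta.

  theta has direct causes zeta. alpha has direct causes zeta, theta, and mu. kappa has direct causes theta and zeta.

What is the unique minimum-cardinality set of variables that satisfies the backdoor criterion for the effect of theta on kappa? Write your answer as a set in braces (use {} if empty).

{zeta}

Variables eligible for adjustment (non-descendants of theta, excluding theta and kappa): {mu, zeta}.
Backdoor paths from theta to kappa:
  P1: theta <- zeta -> kappa
The empty set is not sufficient: P1 (theta <- zeta -> kappa) has no collider blocking it and no conditioned non-collider, so it is open.
Try {zeta}:
  P1: blocked at fork node zeta ∈ conditioning set.
{zeta} contains no descendant of theta and blocks every backdoor path.
No other singleton works — e.g. {mu} leaves P1 open — so {zeta} is the unique smallest valid adjustment set.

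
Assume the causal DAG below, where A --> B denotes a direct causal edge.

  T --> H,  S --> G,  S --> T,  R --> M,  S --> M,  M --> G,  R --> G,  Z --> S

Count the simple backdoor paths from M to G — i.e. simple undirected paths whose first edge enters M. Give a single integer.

A backdoor path from M to G is any simple undirected path whose first edge points into M (i.e. leaves M via a parent).
Parents of M: {R, S}.
Enumerating:
  P1: M <- S -> G
  P2: M <- R -> G
That exhausts the simple backdoor paths. Count: 2.

2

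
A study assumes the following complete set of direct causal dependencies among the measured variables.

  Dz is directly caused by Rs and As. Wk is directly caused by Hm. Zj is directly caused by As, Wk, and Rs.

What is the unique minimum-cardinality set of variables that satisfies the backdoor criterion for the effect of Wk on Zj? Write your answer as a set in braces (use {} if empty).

{}

Variables eligible for adjustment (non-descendants of Wk, excluding Wk and Zj): {As, Dz, Hm, Rs}.
Backdoor paths from Wk to Zj:
  (none)
With no backdoor paths the empty set already satisfies the criterion, and it is trivially minimal.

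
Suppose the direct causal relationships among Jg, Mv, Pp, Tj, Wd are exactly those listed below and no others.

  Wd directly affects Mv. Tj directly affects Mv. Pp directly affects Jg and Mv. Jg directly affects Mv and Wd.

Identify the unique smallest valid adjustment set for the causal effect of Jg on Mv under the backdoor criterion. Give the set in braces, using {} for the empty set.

Variables eligible for adjustment (non-descendants of Jg, excluding Jg and Mv): {Pp, Tj}.
Backdoor paths from Jg to Mv:
  P1: Jg <- Pp -> Mv
The empty set is not sufficient: P1 (Jg <- Pp -> Mv) has no collider blocking it and no conditioned non-collider, so it is open.
Try {Pp}:
  P1: blocked at fork node Pp ∈ conditioning set.
{Pp} contains no descendant of Jg and blocks every backdoor path.
No other singleton works — e.g. {Tj} leaves P1 open — so {Pp} is the unique smallest valid adjustment set.

{Pp}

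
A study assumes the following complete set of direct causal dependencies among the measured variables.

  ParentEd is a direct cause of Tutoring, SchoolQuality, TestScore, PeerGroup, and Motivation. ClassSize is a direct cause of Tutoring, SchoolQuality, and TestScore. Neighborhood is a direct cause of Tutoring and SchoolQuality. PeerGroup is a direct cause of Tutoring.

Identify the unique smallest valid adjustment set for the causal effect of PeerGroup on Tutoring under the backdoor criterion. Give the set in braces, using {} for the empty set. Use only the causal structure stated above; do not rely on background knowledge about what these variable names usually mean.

Variables eligible for adjustment (non-descendants of PeerGroup, excluding PeerGroup and Tutoring): {ClassSize, Motivation, Neighborhood, ParentEd, SchoolQuality, TestScore}.
Backdoor paths from PeerGroup to Tutoring:
  P1: PeerGroup <- ParentEd -> SchoolQuality <- ClassSize -> Tutoring
  P2: PeerGroup <- ParentEd -> SchoolQuality <- Neighborhood -> Tutoring
  P3: PeerGroup <- ParentEd -> TestScore <- ClassSize -> SchoolQuality <- Neighborhood -> Tutoring
  P4: PeerGroup <- ParentEd -> TestScore <- ClassSize -> Tutoring
  P5: PeerGroup <- ParentEd -> Tutoring
The empty set is not sufficient: P5 (PeerGroup <- ParentEd -> Tutoring) has no collider blocking it and no conditioned non-collider, so it is open.
Try {ParentEd}:
  P1: blocked at fork node ParentEd ∈ conditioning set.
  P2: blocked at fork node ParentEd ∈ conditioning set.
  P3: blocked at fork node ParentEd ∈ conditioning set.
  P4: blocked at fork node ParentEd ∈ conditioning set.
  P5: blocked at fork node ParentEd ∈ conditioning set.
{ParentEd} contains no descendant of PeerGroup and blocks every backdoor path.
No other singleton works — e.g. {ClassSize} leaves P5 open — so {ParentEd} is the unique smallest valid adjustment set.

{ParentEd}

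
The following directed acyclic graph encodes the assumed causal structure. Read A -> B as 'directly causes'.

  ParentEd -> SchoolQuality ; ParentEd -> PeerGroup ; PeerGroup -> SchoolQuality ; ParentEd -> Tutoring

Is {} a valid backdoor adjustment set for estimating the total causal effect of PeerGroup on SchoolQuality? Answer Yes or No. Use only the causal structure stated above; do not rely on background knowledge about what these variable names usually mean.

No

Backdoor paths from PeerGroup to SchoolQuality (paths whose first edge points into PeerGroup):
  P1: PeerGroup <- ParentEd -> SchoolQuality
Condition 1 (no descendant of PeerGroup in the set): holds — descendants of PeerGroup are {SchoolQuality}; none are in {}.
Condition 2 (every backdoor path blocked by {}):
  P1: open — no interior node is in the conditioning set.
{} does not satisfy the backdoor criterion.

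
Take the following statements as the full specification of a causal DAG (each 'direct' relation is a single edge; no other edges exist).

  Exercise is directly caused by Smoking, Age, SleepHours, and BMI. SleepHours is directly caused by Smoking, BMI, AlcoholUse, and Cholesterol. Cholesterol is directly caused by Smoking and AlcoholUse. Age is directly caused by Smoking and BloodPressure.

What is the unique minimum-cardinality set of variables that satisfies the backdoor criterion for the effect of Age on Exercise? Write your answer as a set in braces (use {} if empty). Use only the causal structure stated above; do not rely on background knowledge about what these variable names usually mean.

{Smoking}

Variables eligible for adjustment (non-descendants of Age, excluding Age and Exercise): {AlcoholUse, BMI, BloodPressure, Cholesterol, SleepHours, Smoking}.
Backdoor paths from Age to Exercise:
  P1: Age <- Smoking -> Cholesterol <- AlcoholUse -> SleepHours <- BMI -> Exercise
  P2: Age <- Smoking -> Cholesterol <- AlcoholUse -> SleepHours -> Exercise
  P3: Age <- Smoking -> Cholesterol -> SleepHours <- BMI -> Exercise
  P4: Age <- Smoking -> Cholesterol -> SleepHours -> Exercise
  P5: Age <- Smoking -> SleepHours <- BMI -> Exercise
  P6: Age <- Smoking -> SleepHours -> Exercise
  P7: Age <- Smoking -> Exercise
The empty set is not sufficient: P4 (Age <- Smoking -> Cholesterol -> SleepHours -> Exercise) has no collider blocking it and no conditioned non-collider, so it is open.
Try {Smoking}:
  P1: blocked at fork node Smoking ∈ conditioning set.
  P2: blocked at fork node Smoking ∈ conditioning set.
  P3: blocked at fork node Smoking ∈ conditioning set.
  P4: blocked at fork node Smoking ∈ conditioning set.
  P5: blocked at fork node Smoking ∈ conditioning set.
  P6: blocked at fork node Smoking ∈ conditioning set.
  P7: blocked at fork node Smoking ∈ conditioning set.
{Smoking} contains no descendant of Age and blocks every backdoor path.
No other singleton works — e.g. {AlcoholUse} leaves P4 open — so {Smoking} is the unique smallest valid adjustment set.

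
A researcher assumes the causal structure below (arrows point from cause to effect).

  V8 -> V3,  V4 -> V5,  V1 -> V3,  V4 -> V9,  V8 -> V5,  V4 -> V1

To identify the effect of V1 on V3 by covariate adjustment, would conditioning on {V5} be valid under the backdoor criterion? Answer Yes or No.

Backdoor paths from V1 to V3 (paths whose first edge points into V1):
  P1: V1 <- V4 -> V5 <- V8 -> V3
Condition 1 (no descendant of V1 in the set): holds — descendants of V1 are {V3}; none are in {V5}.
Condition 2 (every backdoor path blocked by {V5}):
  P1: open — collider(s) V5 are conditioned on (or have a conditioned descendant) and no non-collider on the path is in the set.
{V5} does not satisfy the backdoor criterion.

No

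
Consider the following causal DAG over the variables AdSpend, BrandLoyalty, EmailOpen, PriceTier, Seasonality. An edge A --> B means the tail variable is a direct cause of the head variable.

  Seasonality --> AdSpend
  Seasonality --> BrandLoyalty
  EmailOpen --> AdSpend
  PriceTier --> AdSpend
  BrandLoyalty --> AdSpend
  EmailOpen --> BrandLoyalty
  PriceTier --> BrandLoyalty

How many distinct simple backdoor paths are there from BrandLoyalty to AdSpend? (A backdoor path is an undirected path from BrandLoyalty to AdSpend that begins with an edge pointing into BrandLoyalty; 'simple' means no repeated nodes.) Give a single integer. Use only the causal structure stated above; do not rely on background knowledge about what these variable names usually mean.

A backdoor path from BrandLoyalty to AdSpend is any simple undirected path whose first edge points into BrandLoyalty (i.e. leaves BrandLoyalty via a parent).
Parents of BrandLoyalty: {EmailOpen, PriceTier, Seasonality}.
Enumerating:
  P1: BrandLoyalty <- Seasonality -> AdSpend
  P2: BrandLoyalty <- PriceTier -> AdSpend
  P3: BrandLoyalty <- EmailOpen -> AdSpend
That exhausts the simple backdoor paths. Count: 3.

3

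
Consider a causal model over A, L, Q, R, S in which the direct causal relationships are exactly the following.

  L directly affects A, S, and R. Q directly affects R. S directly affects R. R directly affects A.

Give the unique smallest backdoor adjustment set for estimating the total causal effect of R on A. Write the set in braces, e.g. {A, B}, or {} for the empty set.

{L}

Variables eligible for adjustment (non-descendants of R, excluding R and A): {L, Q, S}.
Backdoor paths from R to A:
  P1: R <- L -> A
  P2: R <- S <- L -> A
The empty set is not sufficient: P1 (R <- L -> A) has no collider blocking it and no conditioned non-collider, so it is open.
Try {L}:
  P1: blocked at fork node L ∈ conditioning set.
  P2: blocked at fork node L ∈ conditioning set.
{L} contains no descendant of R and blocks every backdoor path.
No other singleton works — e.g. {S} leaves P1 open — so {L} is the unique smallest valid adjustment set.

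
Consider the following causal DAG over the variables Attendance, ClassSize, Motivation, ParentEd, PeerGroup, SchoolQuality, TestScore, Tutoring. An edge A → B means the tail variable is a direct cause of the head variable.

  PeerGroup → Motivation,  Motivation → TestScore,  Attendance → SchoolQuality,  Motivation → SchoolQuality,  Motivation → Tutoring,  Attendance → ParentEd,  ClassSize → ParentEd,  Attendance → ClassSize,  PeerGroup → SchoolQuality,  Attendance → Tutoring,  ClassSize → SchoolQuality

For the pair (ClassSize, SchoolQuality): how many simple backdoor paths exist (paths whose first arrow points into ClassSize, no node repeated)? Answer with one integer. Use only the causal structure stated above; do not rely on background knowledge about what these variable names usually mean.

A backdoor path from ClassSize to SchoolQuality is any simple undirected path whose first edge points into ClassSize (i.e. leaves ClassSize via a parent).
Parents of ClassSize: {Attendance}.
Enumerating:
  P1: ClassSize <- Attendance -> Tutoring <- Motivation <- PeerGroup -> SchoolQuality
  P2: ClassSize <- Attendance -> Tutoring <- Motivation -> SchoolQuality
  P3: ClassSize <- Attendance -> SchoolQuality
That exhausts the simple backdoor paths. Count: 3.

3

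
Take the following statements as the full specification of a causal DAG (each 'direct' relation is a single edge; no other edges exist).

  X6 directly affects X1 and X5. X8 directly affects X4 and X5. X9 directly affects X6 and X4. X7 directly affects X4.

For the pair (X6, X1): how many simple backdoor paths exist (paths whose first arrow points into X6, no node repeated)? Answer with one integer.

A backdoor path from X6 to X1 is any simple undirected path whose first edge points into X6 (i.e. leaves X6 via a parent).
Parents of X6: {X9}.
No simple path from any parent of X6 reaches X1 without revisiting X6, so there are no backdoor paths.

0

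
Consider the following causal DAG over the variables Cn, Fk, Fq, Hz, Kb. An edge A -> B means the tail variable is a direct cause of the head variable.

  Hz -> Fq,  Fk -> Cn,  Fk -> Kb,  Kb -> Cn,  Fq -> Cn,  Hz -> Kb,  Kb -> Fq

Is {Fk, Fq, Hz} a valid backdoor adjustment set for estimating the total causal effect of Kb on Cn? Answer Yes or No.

Backdoor paths from Kb to Cn (paths whose first edge points into Kb):
  P1: Kb <- Hz -> Fq -> Cn
  P2: Kb <- Fk -> Cn
Condition 1 (no descendant of Kb in the set): FAILS — Fq is a descendant of Kb.
Condition 2 (every backdoor path blocked by {Fk, Fq, Hz}):
  P1: blocked at fork node Hz ∈ conditioning set.
  P2: blocked at fork node Fk ∈ conditioning set.
{Fk, Fq, Hz} does not satisfy the backdoor criterion.

No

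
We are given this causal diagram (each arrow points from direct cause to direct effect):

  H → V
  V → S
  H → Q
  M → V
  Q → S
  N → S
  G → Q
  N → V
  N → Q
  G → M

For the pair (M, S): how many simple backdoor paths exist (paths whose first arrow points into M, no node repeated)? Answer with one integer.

A backdoor path from M to S is any simple undirected path whose first edge points into M (i.e. leaves M via a parent).
Parents of M: {G}.
Enumerating:
  P1: M <- G -> Q <- H -> V <- N -> S
  P2: M <- G -> Q <- H -> V -> S
  P3: M <- G -> Q <- N -> V -> S
  P4: M <- G -> Q <- N -> S
  P5: M <- G -> Q -> S
That exhausts the simple backdoor paths. Count: 5.

5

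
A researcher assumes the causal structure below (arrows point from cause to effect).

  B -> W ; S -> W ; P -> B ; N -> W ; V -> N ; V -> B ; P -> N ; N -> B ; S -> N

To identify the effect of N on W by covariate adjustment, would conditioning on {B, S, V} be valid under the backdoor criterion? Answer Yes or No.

Backdoor paths from N to W (paths whose first edge points into N):
  P1: N <- S -> W
  P2: N <- P -> B -> W
  P3: N <- V -> B -> W
Condition 1 (no descendant of N in the set): FAILS — B is a descendant of N.
Condition 2 (every backdoor path blocked by {B, S, V}):
  P1: blocked at fork node S ∈ conditioning set.
  P2: blocked at chain node B ∈ conditioning set.
  P3: blocked at fork node V ∈ conditioning set.
{B, S, V} does not satisfy the backdoor criterion.

No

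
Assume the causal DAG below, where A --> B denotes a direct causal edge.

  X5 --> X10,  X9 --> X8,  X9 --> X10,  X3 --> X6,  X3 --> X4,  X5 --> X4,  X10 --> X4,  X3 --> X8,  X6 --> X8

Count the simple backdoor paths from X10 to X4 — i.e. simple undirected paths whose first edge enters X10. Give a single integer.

A backdoor path from X10 to X4 is any simple undirected path whose first edge points into X10 (i.e. leaves X10 via a parent).
Parents of X10: {X5, X9}.
Enumerating:
  P1: X10 <- X9 -> X8 <- X3 -> X4
  P2: X10 <- X9 -> X8 <- X6 <- X3 -> X4
  P3: X10 <- X5 -> X4
That exhausts the simple backdoor paths. Count: 3.

3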